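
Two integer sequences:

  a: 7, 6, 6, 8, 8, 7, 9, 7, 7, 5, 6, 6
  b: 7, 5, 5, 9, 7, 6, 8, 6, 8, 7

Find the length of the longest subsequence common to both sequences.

Pick 7 at a[1]=b[5] → 6 at a[2]=b[6] → 6 at a[3]=b[8] → 8 at a[5]=b[9] → 7 at a[9]=b[10]; all 5 values appear in both, in order. The LCS DP gives dp[12][10] = 5, so this is optimal.

5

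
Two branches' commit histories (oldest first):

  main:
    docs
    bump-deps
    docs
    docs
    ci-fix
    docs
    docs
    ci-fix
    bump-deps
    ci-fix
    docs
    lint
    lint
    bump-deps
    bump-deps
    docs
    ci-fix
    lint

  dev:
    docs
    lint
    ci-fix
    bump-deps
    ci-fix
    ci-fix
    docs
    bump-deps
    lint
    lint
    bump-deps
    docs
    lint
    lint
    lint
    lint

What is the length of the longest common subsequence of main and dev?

10

One common subsequence of length 10: docs at main[1]=dev[1]; then bump-deps at main[2]=dev[4]; then ci-fix at main[5]=dev[6]; then docs at main[7]=dev[7]; then bump-deps at main[9]=dev[8]; then lint at main[12]=dev[9]; then lint at main[13]=dev[10]; then bump-deps at main[15]=dev[11]; then docs at main[16]=dev[12]; then lint at main[18]=dev[16], and the DP table's final entry dp[18][16] is also 10, so no common subsequence is longer.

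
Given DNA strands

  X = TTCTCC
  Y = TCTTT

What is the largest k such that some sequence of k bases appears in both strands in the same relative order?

Let dp[i][j] be the LCS length of the first i bases of X and the first j bases of Y. dp[i][j] = dp[i-1][j-1]+1 when the i-th and j-th bases match, else max(dp[i-1][j], dp[i][j-1]).
    ·  T  C  T  T  T
 ·  0  0  0  0  0  0
 T  0  1  1  1  1  1
 T  0  1  1  2  2  2
 C  0  1  2  2  2  2
 T  0  1  2  3  3  3
 C  0  1  2  3  3  3
 C  0  1  2  3  3  3
dp[6][5] = 3. One LCS (by backtracking along matches): TTT.

3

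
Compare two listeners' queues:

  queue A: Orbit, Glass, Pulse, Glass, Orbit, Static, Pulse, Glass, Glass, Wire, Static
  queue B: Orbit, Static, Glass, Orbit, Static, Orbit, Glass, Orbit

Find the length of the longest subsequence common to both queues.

5

Match Orbit at queue A[1]=queue B[1], then Glass at queue A[4]=queue B[3], then Orbit at queue A[5]=queue B[4], then Static at queue A[6]=queue B[5], then Glass at queue A[8]=queue B[7] — 5 songs in the same relative order in both. The LCS DP gives dp[11][8] = 5, so this is optimal.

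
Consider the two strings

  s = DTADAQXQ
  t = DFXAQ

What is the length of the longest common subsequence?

3

Match D (s #1, t #1) → A (s #5, t #4) → Q (s #8, t #5) — 3 characters in the same relative order in both. Since dp[8][5] = 3, nothing longer is possible.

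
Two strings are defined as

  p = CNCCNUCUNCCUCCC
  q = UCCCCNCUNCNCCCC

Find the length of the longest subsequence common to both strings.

One common subsequence of length 12: C [1,3] → C [3,4] → C [4,5] → N [5,6] → C [7,7] → U [8,8] → N [9,9] → C [10,10] → C [11,12] → C [13,13] → C [14,14] → C [15,15]. Since dp[15][15] = 12, nothing longer is possible.

12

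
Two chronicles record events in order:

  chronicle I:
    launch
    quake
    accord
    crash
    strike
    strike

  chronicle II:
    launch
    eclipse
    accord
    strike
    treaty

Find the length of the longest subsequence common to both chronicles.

3

Match launch at chronicle I[1]=chronicle II[1] → accord at chronicle I[3]=chronicle II[3] → strike at chronicle I[5]=chronicle II[4] — 3 events in the same relative order in both. dp[6][5] = 3 confirms this is the maximum.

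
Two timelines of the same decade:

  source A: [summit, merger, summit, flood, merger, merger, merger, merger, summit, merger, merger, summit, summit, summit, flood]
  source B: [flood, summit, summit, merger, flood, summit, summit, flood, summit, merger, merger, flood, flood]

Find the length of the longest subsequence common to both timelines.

Match summit [1,3], then merger [2,4], then summit [3,7], then flood [4,8], then summit [9,9], then merger [10,10], then merger [11,11], then flood [15,13] — 8 events in the same relative order in both. The LCS DP gives dp[15][13] = 8, so this is optimal.

8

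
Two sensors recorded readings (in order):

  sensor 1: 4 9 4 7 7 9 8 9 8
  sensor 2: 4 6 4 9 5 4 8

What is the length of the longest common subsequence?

Taking 4 [1,3], then 9 [2,4], then 4 [3,6], then 8 [9,7] gives a common subsequence of length 4. The LCS DP gives dp[9][7] = 4, so this is optimal.

4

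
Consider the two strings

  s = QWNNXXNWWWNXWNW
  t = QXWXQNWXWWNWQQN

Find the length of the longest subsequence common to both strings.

Pick Q [1,1], W [2,3], X [5,4], N [7,6], W [8,7], W [9,9], W [10,10], N [11,11], W [13,12], N [14,15]; all 10 characters appear in both, in order, and the DP table's final entry dp[15][15] is also 10, so no common subsequence is longer.

10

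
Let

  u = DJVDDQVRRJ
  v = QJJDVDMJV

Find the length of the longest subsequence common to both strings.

4

Pick D at u[1]=v[4], then V at u[3]=v[5], then D at u[4]=v[6], then V at u[7]=v[9]; all 4 characters appear in both, in order, and the DP table's final entry dp[10][9] is also 4, so no common subsequence is longer.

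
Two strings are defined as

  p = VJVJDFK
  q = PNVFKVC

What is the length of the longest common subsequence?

Let dp[i][j] be the LCS length of the first i characters of p and the first j characters of q. dp[i][j] = dp[i-1][j-1]+1 when the i-th and j-th characters match, else max(dp[i-1][j], dp[i][j-1]).
    ·  P  N  V  F  K  V  C
 ·  0  0  0  0  0  0  0  0
 V  0  0  0  1  1  1  1  1
 J  0  0  0  1  1  1  1  1
 V  0  0  0  1  1  1  2  2
 J  0  0  0  1  1  1  2  2
 D  0  0  0  1  1  1  2  2
 F  0  0  0  1  2  2  2  2
 K  0  0  0  1  2  3  3  3
dp[7][7] = 3. One LCS (by backtracking along matches): VFK.

3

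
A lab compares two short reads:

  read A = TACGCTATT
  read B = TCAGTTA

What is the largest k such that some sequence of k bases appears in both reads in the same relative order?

5

Match T at read A[1]=read B[1] → A at read A[2]=read B[3] → G at read A[4]=read B[4] → T at read A[6]=read B[6] → A at read A[7]=read B[7] — 5 bases in the same relative order in both. Since dp[9][7] = 5, nothing longer is possible.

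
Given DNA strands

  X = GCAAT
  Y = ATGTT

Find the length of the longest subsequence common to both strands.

2

Let dp[i][j] be the LCS length of the first i bases of X and the first j bases of Y. dp[i][j] = dp[i-1][j-1]+1 when the i-th and j-th bases match, else max(dp[i-1][j], dp[i][j-1]).
    ·  A  T  G  T  T
 ·  0  0  0  0  0  0
 G  0  0  0  1  1  1
 C  0  0  0  1  1  1
 A  0  1  1  1  1  1
 A  0  1  1  1  1  1
 T  0  1  2  2  2  2
dp[5][5] = 2. One LCS (by backtracking along matches): GT.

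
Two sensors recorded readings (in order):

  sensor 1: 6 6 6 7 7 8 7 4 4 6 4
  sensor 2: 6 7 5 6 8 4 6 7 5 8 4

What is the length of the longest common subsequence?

Match 6 at sensor 1[1]=sensor 2[1], 6 at sensor 1[2]=sensor 2[4], 6 at sensor 1[3]=sensor 2[7], 7 at sensor 1[4]=sensor 2[8], 8 at sensor 1[6]=sensor 2[10], 4 at sensor 1[11]=sensor 2[11] — 6 values in the same relative order in both. Since dp[11][11] = 6, nothing longer is possible.

6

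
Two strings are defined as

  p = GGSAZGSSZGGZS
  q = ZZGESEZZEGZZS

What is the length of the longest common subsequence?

7

Pick G [1,3], then S [3,5], then Z [5,8], then G [6,10], then Z [9,11], then Z [12,12], then S [13,13]; all 7 characters appear in both, in order. Since dp[13][13] = 7, nothing longer is possible.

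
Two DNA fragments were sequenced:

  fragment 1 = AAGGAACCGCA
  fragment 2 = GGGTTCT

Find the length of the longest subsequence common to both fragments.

Let dp[i][j] be the LCS length of the first i bases of fragment 1 and the first j bases of fragment 2. dp[i][j] = dp[i-1][j-1]+1 when the i-th and j-th bases match, else max(dp[i-1][j], dp[i][j-1]).
    ·  G  G  G  T  T  C  T
 ·  0  0  0  0  0  0  0  0
 A  0  0  0  0  0  0  0  0
 A  0  0  0  0  0  0  0  0
 G  0  1  1  1  1  1  1  1
 G  0  1  2  2  2  2  2  2
 A  0  1  2  2  2  2  2  2
 A  0  1  2  2  2  2  2  2
 C  0  1  2  2  2  2  3  3
 C  0  1  2  2  2  2  3  3
 G  0  1  2  3  3  3  3  3
 C  0  1  2  3  3  3  4  4
 A  0  1  2  3  3  3  4  4
dp[11][7] = 4. One LCS (by backtracking along matches): GGGC.

4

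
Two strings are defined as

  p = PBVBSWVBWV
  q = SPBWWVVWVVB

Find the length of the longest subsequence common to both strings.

Let dp[i][j] be the LCS length of the first i characters of p and the first j characters of q. dp[i][j] = dp[i-1][j-1]+1 when the i-th and j-th characters match, else max(dp[i-1][j], dp[i][j-1]).
    ·  S  P  B  W  W  V  V  W  V  V  B
 ·  0  0  0  0  0  0  0  0  0  0  0  0
 P  0  0  1  1  1  1  1  1  1  1  1  1
 B  0  0  1  2  2  2  2  2  2  2  2  2
 V  0  0  1  2  2  2  3  3  3  3  3  3
 B  0  0  1  2  2  2  3  3  3  3  3  4
 S  0  1  1  2  2  2  3  3  3  3  3  4
 W  0  1  1  2  3  3  3  3  4  4  4  4
 V  0  1  1  2  3  3  4  4  4  5  5  5
 B  0  1  1  2  3  3  4  4  4  5  5  6
 W  0  1  1  2  3  4  4  4  5  5  5  6
 V  0  1  1  2  3  4  5  5  5  6  6  6
dp[10][11] = 6. One LCS (by backtracking along matches): PBVWVB.

6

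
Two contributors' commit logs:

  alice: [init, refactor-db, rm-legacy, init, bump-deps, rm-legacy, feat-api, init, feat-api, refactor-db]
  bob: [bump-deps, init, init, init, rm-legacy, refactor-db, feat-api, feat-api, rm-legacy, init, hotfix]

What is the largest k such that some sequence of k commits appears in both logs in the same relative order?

One common subsequence of length 5: init [1,3], then init [4,4], then rm-legacy [6,5], then feat-api [7,8], then init [8,10]. dp[10][11] = 5 confirms this is the maximum.

5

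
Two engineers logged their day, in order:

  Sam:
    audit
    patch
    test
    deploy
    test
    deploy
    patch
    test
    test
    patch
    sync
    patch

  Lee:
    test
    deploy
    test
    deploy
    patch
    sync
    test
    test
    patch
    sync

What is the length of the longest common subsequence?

One common subsequence of length 9: test at Sam[3]=Lee[1]; then deploy at Sam[4]=Lee[2]; then test at Sam[5]=Lee[3]; then deploy at Sam[6]=Lee[4]; then patch at Sam[7]=Lee[5]; then test at Sam[8]=Lee[7]; then test at Sam[9]=Lee[8]; then patch at Sam[10]=Lee[9]; then sync at Sam[11]=Lee[10], and the DP table's final entry dp[12][10] is also 9, so no common subsequence is longer.

9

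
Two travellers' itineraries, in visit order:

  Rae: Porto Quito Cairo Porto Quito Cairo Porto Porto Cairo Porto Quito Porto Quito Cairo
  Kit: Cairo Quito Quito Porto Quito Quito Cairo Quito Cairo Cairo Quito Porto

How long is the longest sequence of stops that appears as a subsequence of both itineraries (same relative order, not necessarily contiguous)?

One common subsequence of length 8: Porto [1,4]; then Quito [2,6]; then Cairo [3,7]; then Quito [5,8]; then Cairo [6,9]; then Cairo [9,10]; then Quito [11,11]; then Porto [12,12]. The LCS DP gives dp[14][12] = 8, so this is optimal.

8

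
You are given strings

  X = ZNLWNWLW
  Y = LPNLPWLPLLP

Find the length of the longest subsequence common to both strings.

Let dp[i][j] be the LCS length of the first i characters of X and the first j characters of Y. dp[i][j] = dp[i-1][j-1]+1 when the i-th and j-th characters match, else max(dp[i-1][j], dp[i][j-1]).
    ·  L  P  N  L  P  W  L  P  L  L  P
 ·  0  0  0  0  0  0  0  0  0  0  0  0
 Z  0  0  0  0  0  0  0  0  0  0  0  0
 N  0  0  0  1  1  1  1  1  1  1  1  1
 L  0  1  1  1  2  2  2  2  2  2  2  2
 W  0  1  1  1  2  2  3  3  3  3  3  3
 N  0  1  1  2  2  2  3  3  3  3  3  3
 W  0  1  1  2  2  2  3  3  3  3  3  3
 L  0  1  1  2  3  3  3  4  4  4  4  4
 W  0  1  1  2  3  3  4  4  4  4  4  4
dp[8][11] = 4. One LCS (by backtracking along matches): NLWL.

4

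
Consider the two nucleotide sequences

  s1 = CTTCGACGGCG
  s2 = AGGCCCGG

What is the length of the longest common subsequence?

Let dp[i][j] be the LCS length of the first i bases of s1 and the first j bases of s2. dp[i][j] = dp[i-1][j-1]+1 when the i-th and j-th bases match, else max(dp[i-1][j], dp[i][j-1]).
    ·  A  G  G  C  C  C  G  G
 ·  0  0  0  0  0  0  0  0  0
 C  0  0  0  0  1  1  1  1  1
 T  0  0  0  0  1  1  1  1  1
 T  0  0  0  0  1  1  1  1  1
 C  0  0  0  0  1  2  2  2  2
 G  0  0  1  1  1  2  2  3  3
 A  0  1  1  1  1  2  2  3  3
 C  0  1  1  1  2  2  3  3  3
 G  0  1  2  2  2  2  3  4  4
 G  0  1  2  3  3  3  3  4  5
 C  0  1  2  3  4  4  4  4  5
 G  0  1  2  3  4  4  4  5  5
dp[11][8] = 5. One LCS (by backtracking along matches): CCCGG.

5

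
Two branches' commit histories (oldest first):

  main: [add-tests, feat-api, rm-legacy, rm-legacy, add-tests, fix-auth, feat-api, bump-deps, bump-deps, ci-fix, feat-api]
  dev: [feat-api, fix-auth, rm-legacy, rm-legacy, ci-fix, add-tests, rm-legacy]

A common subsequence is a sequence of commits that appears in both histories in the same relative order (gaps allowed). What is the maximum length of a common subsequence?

One common subsequence of length 4: feat-api (main #2, dev #1), rm-legacy (main #3, dev #3), rm-legacy (main #4, dev #4), add-tests (main #5, dev #6). The LCS DP gives dp[11][7] = 4, so this is optimal.

4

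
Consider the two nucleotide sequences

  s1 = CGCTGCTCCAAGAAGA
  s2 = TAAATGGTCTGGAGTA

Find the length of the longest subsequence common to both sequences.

8

One common subsequence of length 8: G [2,7], then C [3,9], then T [4,10], then G [5,11], then G [12,12], then A [14,13], then G [15,14], then A [16,16]. Since dp[16][16] = 8, nothing longer is possible.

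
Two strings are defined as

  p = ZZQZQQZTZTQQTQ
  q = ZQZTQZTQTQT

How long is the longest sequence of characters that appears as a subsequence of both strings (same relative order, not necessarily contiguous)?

One common subsequence of length 9: Z at p[2]=q[1], then Q at p[3]=q[2], then Z at p[4]=q[3], then Q at p[6]=q[5], then Z at p[7]=q[6], then T at p[8]=q[7], then T at p[10]=q[9], then Q at p[12]=q[10], then T at p[13]=q[11]. dp[14][11] = 9 confirms this is the maximum.

9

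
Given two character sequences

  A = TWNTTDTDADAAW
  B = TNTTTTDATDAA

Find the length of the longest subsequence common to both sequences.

10

Taking T at A[1]=B[1], then N at A[3]=B[2], then T at A[4]=B[4], then T at A[5]=B[5], then T at A[7]=B[6], then D at A[8]=B[7], then A at A[9]=B[8], then D at A[10]=B[10], then A at A[11]=B[11], then A at A[12]=B[12] gives a common subsequence of length 10. Since dp[13][12] = 10, nothing longer is possible.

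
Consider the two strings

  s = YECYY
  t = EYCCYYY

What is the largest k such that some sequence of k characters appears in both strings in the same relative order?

4

Let dp[i][j] be the LCS length of the first i characters of s and the first j characters of t. dp[i][j] = dp[i-1][j-1]+1 when the i-th and j-th characters match, else max(dp[i-1][j], dp[i][j-1]).
    ·  E  Y  C  C  Y  Y  Y
 ·  0  0  0  0  0  0  0  0
 Y  0  0  1  1  1  1  1  1
 E  0  1  1  1  1  1  1  1
 C  0  1  1  2  2  2  2  2
 Y  0  1  2  2  2  3  3  3
 Y  0  1  2  2  2  3  4  4
dp[5][7] = 4. One LCS (by backtracking along matches): YCYY.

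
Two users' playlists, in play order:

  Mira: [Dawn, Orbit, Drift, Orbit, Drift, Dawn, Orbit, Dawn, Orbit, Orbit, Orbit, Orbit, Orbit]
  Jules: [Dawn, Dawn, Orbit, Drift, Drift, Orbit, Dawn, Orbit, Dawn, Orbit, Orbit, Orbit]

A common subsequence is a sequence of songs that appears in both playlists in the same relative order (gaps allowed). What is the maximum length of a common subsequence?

10

Pick Dawn at Mira[1]=Jules[2]; then Orbit at Mira[2]=Jules[3]; then Drift at Mira[3]=Jules[5]; then Orbit at Mira[4]=Jules[6]; then Dawn at Mira[6]=Jules[7]; then Orbit at Mira[7]=Jules[8]; then Dawn at Mira[8]=Jules[9]; then Orbit at Mira[11]=Jules[10]; then Orbit at Mira[12]=Jules[11]; then Orbit at Mira[13]=Jules[12]; all 10 songs appear in both, in order. dp[13][12] = 10 confirms this is the maximum.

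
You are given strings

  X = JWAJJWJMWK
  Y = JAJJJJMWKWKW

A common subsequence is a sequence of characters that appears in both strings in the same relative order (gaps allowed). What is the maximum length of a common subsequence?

Match J (X #1, Y #1), A (X #3, Y #2), J (X #4, Y #4), J (X #5, Y #5), J (X #7, Y #6), M (X #8, Y #7), W (X #9, Y #10), K (X #10, Y #11) — 8 characters in the same relative order in both. The LCS DP gives dp[10][12] = 8, so this is optimal.

8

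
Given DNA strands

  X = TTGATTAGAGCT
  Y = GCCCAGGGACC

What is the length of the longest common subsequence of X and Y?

5

Let dp[i][j] be the LCS length of the first i bases of X and the first j bases of Y. dp[i][j] = dp[i-1][j-1]+1 when the i-th and j-th bases match, else max(dp[i-1][j], dp[i][j-1]).
    ·  G  C  C  C  A  G  G  G  A  C  C
 ·  0  0  0  0  0  0  0  0  0  0  0  0
 T  0  0  0  0  0  0  0  0  0  0  0  0
 T  0  0  0  0  0  0  0  0  0  0  0  0
 G  0  1  1  1  1  1  1  1  1  1  1  1
 A  0  1  1  1  1  2  2  2  2  2  2  2
 T  0  1  1  1  1  2  2  2  2  2  2  2
 T  0  1  1  1  1  2  2  2  2  2  2  2
 A  0  1  1  1  1  2  2  2  2  3  3  3
 G  0  1  1  1  1  2  3  3  3  3  3  3
 A  0  1  1  1  1  2  3  3  3  4  4  4
 G  0  1  1  1  1  2  3  4  4  4  4  4
 C  0  1  2  2  2  2  3  4  4  4  5  5
 T  0  1  2  2  2  2  3  4  4  4  5  5
dp[12][11] = 5. One LCS (by backtracking along matches): GAGAC.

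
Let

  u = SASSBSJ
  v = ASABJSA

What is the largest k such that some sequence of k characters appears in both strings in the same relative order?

4

One common subsequence of length 4: S at u[1]=v[2]; then A at u[2]=v[3]; then B at u[5]=v[4]; then S at u[6]=v[6], and the DP table's final entry dp[7][7] is also 4, so no common subsequence is longer.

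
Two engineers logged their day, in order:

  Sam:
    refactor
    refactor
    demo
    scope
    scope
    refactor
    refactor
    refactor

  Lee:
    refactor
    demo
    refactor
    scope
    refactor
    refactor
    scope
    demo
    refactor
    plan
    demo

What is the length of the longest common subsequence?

6

Pick refactor at Sam[1]=Lee[1], refactor at Sam[2]=Lee[3], scope at Sam[5]=Lee[4], refactor at Sam[6]=Lee[5], refactor at Sam[7]=Lee[6], refactor at Sam[8]=Lee[9]; all 6 tasks appear in both, in order, and the DP table's final entry dp[8][11] is also 6, so no common subsequence is longer.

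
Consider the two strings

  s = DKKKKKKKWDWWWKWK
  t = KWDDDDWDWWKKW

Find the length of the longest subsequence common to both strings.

Taking K (s #8, t #1); then W (s #9, t #2); then D (s #10, t #6); then W (s #11, t #7); then W (s #12, t #9); then W (s #13, t #10); then K (s #14, t #12); then W (s #15, t #13) gives a common subsequence of length 8. dp[16][13] = 8 confirms this is the maximum.

8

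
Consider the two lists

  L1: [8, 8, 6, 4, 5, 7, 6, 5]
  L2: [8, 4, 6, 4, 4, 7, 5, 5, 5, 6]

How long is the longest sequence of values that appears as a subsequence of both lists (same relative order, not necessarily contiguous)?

Pick 8 at L1[1]=L2[1], 6 at L1[3]=L2[3], 4 at L1[4]=L2[5], 5 at L1[5]=L2[9], 6 at L1[7]=L2[10]; all 5 values appear in both, in order. dp[8][10] = 5 confirms this is the maximum.

5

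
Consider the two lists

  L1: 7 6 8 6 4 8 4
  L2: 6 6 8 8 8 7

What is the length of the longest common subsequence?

3

Let dp[i][j] be the LCS length of the first i values of L1 and the first j values of L2. dp[i][j] = dp[i-1][j-1]+1 when the i-th and j-th values match, else max(dp[i-1][j], dp[i][j-1]).
    ·  6  6  8  8  8  7
 ·  0  0  0  0  0  0  0
 7  0  0  0  0  0  0  1
 6  0  1  1  1  1  1  1
 8  0  1  1  2  2  2  2
 6  0  1  2  2  2  2  2
 4  0  1  2  2  2  2  2
 8  0  1  2  3  3  3  3
 4  0  1  2  3  3  3  3
dp[7][6] = 3. One LCS (by backtracking along matches): 6, 8, 8.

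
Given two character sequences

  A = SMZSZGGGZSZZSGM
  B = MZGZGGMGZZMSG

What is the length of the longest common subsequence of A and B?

One common subsequence of length 10: M (A #2, B #1); then Z (A #3, B #2); then Z (A #5, B #4); then G (A #6, B #5); then G (A #7, B #6); then G (A #8, B #8); then Z (A #9, B #9); then Z (A #11, B #10); then S (A #13, B #12); then G (A #14, B #13). Since dp[15][13] = 10, nothing longer is possible.

10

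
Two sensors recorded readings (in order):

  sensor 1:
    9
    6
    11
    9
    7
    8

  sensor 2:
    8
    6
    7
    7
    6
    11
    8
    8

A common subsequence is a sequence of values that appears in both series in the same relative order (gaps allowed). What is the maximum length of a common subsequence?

Let dp[i][j] be the LCS length of the first i values of sensor 1 and the first j values of sensor 2. dp[i][j] = dp[i-1][j-1]+1 when the i-th and j-th values match, else max(dp[i-1][j], dp[i][j-1]).
    ·  8  6  7  7  6 11  8  8
 ·  0  0  0  0  0  0  0  0  0
 9  0  0  0  0  0  0  0  0  0
 6  0  0  1  1  1  1  1  1  1
11  0  0  1  1  1  1  2  2  2
 9  0  0  1  1  1  1  2  2  2
 7  0  0  1  2  2  2  2  2  2
 8  0  1  1  2  2  2  2  3  3
dp[6][8] = 3. One LCS (by backtracking along matches): 6, 11, 8.

3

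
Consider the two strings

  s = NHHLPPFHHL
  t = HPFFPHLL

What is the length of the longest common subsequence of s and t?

Pick H (s #3, t #1), then P (s #5, t #2), then P (s #6, t #5), then H (s #8, t #6), then L (s #10, t #8); all 5 characters appear in both, in order, and the DP table's final entry dp[10][8] is also 5, so no common subsequence is longer.

5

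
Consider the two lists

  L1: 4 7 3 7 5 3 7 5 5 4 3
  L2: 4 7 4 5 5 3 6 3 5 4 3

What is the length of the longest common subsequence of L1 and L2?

Let dp[i][j] be the LCS length of the first i values of L1 and the first j values of L2. dp[i][j] = dp[i-1][j-1]+1 when the i-th and j-th values match, else max(dp[i-1][j], dp[i][j-1]).
    ·  4  7  4  5  5  3  6  3  5  4  3
 ·  0  0  0  0  0  0  0  0  0  0  0  0
 4  0  1  1  1  1  1  1  1  1  1  1  1
 7  0  1  2  2  2  2  2  2  2  2  2  2
 3  0  1  2  2  2  2  3  3  3  3  3  3
 7  0  1  2  2  2  2  3  3  3  3  3  3
 5  0  1  2  2  3  3  3  3  3  4  4  4
 3  0  1  2  2  3  3  4  4  4  4  4  5
 7  0  1  2  2  3  3  4  4  4  4  4  5
 5  0  1  2  2  3  4  4  4  4  5  5  5
 5  0  1  2  2  3  4  4  4  4  5  5  5
 4  0  1  2  3  3  4  4  4  4  5  6  6
 3  0  1  2  3  3  4  5  5  5  5  6  7
dp[11][11] = 7. One LCS (by backtracking along matches): 4, 7, 3, 3, 5, 4, 3.

7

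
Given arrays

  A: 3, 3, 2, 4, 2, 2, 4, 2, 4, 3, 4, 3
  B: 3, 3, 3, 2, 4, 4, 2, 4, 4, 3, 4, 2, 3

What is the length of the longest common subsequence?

Match 3 [1,2], 3 [2,3], 2 [3,4], 4 [4,6], 2 [6,7], 4 [7,8], 4 [9,9], 3 [10,10], 4 [11,11], 3 [12,13] — 10 values in the same relative order in both. Since dp[12][13] = 10, nothing longer is possible.

10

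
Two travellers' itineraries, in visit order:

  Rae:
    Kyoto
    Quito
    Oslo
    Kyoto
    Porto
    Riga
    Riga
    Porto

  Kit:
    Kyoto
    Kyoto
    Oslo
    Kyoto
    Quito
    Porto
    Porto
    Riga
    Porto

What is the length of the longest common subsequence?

6

One common subsequence of length 6: Kyoto at Rae[1]=Kit[2]; then Oslo at Rae[3]=Kit[3]; then Kyoto at Rae[4]=Kit[4]; then Porto at Rae[5]=Kit[7]; then Riga at Rae[7]=Kit[8]; then Porto at Rae[8]=Kit[9]. The LCS DP gives dp[8][9] = 6, so this is optimal.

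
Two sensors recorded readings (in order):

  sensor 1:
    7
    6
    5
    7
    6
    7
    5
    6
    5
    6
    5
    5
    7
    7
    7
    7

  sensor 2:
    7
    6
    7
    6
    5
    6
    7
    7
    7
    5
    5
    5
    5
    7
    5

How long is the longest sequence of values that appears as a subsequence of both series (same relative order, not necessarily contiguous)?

Match 7 at sensor 1[1]=sensor 2[3] → 6 at sensor 1[2]=sensor 2[4] → 5 at sensor 1[3]=sensor 2[5] → 7 at sensor 1[4]=sensor 2[8] → 7 at sensor 1[6]=sensor 2[9] → 5 at sensor 1[7]=sensor 2[10] → 5 at sensor 1[9]=sensor 2[11] → 5 at sensor 1[11]=sensor 2[12] → 5 at sensor 1[12]=sensor 2[13] → 7 at sensor 1[13]=sensor 2[14] — 10 values in the same relative order in both. dp[16][15] = 10 confirms this is the maximum.

10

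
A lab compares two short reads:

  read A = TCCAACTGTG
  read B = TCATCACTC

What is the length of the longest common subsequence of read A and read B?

6

Let dp[i][j] be the LCS length of the first i bases of read A and the first j bases of read B. dp[i][j] = dp[i-1][j-1]+1 when the i-th and j-th bases match, else max(dp[i-1][j], dp[i][j-1]).
    ·  T  C  A  T  C  A  C  T  C
 ·  0  0  0  0  0  0  0  0  0  0
 T  0  1  1  1  1  1  1  1  1  1
 C  0  1  2  2  2  2  2  2  2  2
 C  0  1  2  2  2  3  3  3  3  3
 A  0  1  2  3  3  3  4  4  4  4
 A  0  1  2  3  3  3  4  4  4  4
 C  0  1  2  3  3  4  4  5  5  5
 T  0  1  2  3  4  4  4  5  6  6
 G  0  1  2  3  4  4  4  5  6  6
 T  0  1  2  3  4  4  4  5  6  6
 G  0  1  2  3  4  4  4  5  6  6
dp[10][9] = 6. One LCS (by backtracking along matches): TCCACT.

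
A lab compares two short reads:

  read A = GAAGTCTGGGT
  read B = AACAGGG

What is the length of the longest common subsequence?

Taking A [2,1]; then A [3,2]; then C [6,3]; then G [8,5]; then G [9,6]; then G [10,7] gives a common subsequence of length 6. Since dp[11][7] = 6, nothing longer is possible.

6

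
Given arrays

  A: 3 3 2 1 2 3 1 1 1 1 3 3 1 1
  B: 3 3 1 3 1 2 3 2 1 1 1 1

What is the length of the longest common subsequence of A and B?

Pick 3 (A #1, B #2), 3 (A #2, B #4), 1 (A #4, B #5), 2 (A #5, B #6), 3 (A #6, B #7), 1 (A #9, B #9), 1 (A #10, B #10), 1 (A #13, B #11), 1 (A #14, B #12); all 9 values appear in both, in order. Since dp[14][12] = 9, nothing longer is possible.

9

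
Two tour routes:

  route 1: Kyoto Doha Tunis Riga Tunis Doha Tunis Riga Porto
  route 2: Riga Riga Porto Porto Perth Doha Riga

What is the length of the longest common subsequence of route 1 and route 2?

3

Taking Riga (route 1 #4, route 2 #2), Doha (route 1 #6, route 2 #6), Riga (route 1 #8, route 2 #7) gives a common subsequence of length 3. The LCS DP gives dp[9][7] = 3, so this is optimal.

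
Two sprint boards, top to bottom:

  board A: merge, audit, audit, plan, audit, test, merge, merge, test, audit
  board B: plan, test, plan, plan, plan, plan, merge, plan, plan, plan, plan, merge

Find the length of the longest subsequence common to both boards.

One common subsequence of length 4: plan at board A[4]=board B[1] → test at board A[6]=board B[2] → merge at board A[7]=board B[7] → merge at board A[8]=board B[12]. Since dp[10][12] = 4, nothing longer is possible.

4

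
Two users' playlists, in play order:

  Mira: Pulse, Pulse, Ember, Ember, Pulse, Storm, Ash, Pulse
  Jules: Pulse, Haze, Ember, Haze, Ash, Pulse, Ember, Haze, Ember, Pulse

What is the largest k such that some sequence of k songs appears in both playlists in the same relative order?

Match Pulse at Mira[1]=Jules[1] → Pulse at Mira[2]=Jules[6] → Ember at Mira[3]=Jules[7] → Ember at Mira[4]=Jules[9] → Pulse at Mira[8]=Jules[10] — 5 songs in the same relative order in both, and the DP table's final entry dp[8][10] is also 5, so no common subsequence is longer.

5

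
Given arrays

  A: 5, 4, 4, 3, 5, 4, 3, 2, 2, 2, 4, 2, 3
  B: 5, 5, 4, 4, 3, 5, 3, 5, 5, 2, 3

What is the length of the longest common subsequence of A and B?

8

One common subsequence of length 8: 5 at A[1]=B[2]; then 4 at A[2]=B[3]; then 4 at A[3]=B[4]; then 3 at A[4]=B[5]; then 5 at A[5]=B[6]; then 3 at A[7]=B[7]; then 2 at A[12]=B[10]; then 3 at A[13]=B[11]. The LCS DP gives dp[13][11] = 8, so this is optimal.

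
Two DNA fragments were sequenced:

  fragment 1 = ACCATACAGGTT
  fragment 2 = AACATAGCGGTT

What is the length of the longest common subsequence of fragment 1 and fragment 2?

10

Pick A at fragment 1[1]=fragment 2[2], C at fragment 1[3]=fragment 2[3], A at fragment 1[4]=fragment 2[4], T at fragment 1[5]=fragment 2[5], A at fragment 1[6]=fragment 2[6], C at fragment 1[7]=fragment 2[8], G at fragment 1[9]=fragment 2[9], G at fragment 1[10]=fragment 2[10], T at fragment 1[11]=fragment 2[11], T at fragment 1[12]=fragment 2[12]; all 10 bases appear in both, in order. Since dp[12][12] = 10, nothing longer is possible.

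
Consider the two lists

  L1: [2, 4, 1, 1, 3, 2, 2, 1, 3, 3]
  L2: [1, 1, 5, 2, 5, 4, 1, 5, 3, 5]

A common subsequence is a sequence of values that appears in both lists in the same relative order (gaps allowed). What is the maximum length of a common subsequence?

5

Let dp[i][j] be the LCS length of the first i values of L1 and the first j values of L2. dp[i][j] = dp[i-1][j-1]+1 when the i-th and j-th values match, else max(dp[i-1][j], dp[i][j-1]).
    ·  1  1  5  2  5  4  1  5  3  5
 ·  0  0  0  0  0  0  0  0  0  0  0
 2  0  0  0  0  1  1  1  1  1  1  1
 4  0  0  0  0  1  1  2  2  2  2  2
 1  0  1  1  1  1  1  2  3  3  3  3
 1  0  1  2  2  2  2  2  3  3  3  3
 3  0  1  2  2  2  2  2  3  3  4  4
 2  0  1  2  2  3  3  3  3  3  4  4
 2  0  1  2  2  3  3  3  3  3  4  4
 1  0  1  2  2  3  3  3  4  4  4  4
 3  0  1  2  2  3  3  3  4  4  5  5
 3  0  1  2  2  3  3  3  4  4  5  5
dp[10][10] = 5. One LCS (by backtracking along matches): 1, 1, 2, 1, 3.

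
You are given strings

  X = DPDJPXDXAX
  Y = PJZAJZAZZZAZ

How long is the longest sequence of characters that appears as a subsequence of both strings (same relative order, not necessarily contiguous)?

Match P at X[2]=Y[1], J at X[4]=Y[5], A at X[9]=Y[11] — 3 characters in the same relative order in both. dp[10][12] = 3 confirms this is the maximum.

3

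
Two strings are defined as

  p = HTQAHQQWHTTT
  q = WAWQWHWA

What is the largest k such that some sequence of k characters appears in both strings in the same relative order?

4

One common subsequence of length 4: A (p #4, q #2), then Q (p #7, q #4), then W (p #8, q #5), then H (p #9, q #6), and the DP table's final entry dp[12][8] is also 4, so no common subsequence is longer.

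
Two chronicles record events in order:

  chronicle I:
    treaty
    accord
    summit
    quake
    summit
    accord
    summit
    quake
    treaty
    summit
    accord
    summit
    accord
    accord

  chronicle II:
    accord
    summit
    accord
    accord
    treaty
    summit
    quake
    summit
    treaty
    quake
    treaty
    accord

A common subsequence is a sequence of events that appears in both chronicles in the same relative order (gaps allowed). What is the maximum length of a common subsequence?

Match treaty (chronicle I #1, chronicle II #5), then summit (chronicle I #3, chronicle II #6), then quake (chronicle I #4, chronicle II #7), then summit (chronicle I #5, chronicle II #8), then quake (chronicle I #8, chronicle II #10), then treaty (chronicle I #9, chronicle II #11), then accord (chronicle I #14, chronicle II #12) — 7 events in the same relative order in both, and the DP table's final entry dp[14][12] is also 7, so no common subsequence is longer.

7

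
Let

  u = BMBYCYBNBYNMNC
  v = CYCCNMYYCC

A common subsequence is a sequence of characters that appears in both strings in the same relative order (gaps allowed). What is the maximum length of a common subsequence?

5

Match Y at u[4]=v[2], C at u[5]=v[4], Y at u[6]=v[7], Y at u[10]=v[8], C at u[14]=v[10] — 5 characters in the same relative order in both. dp[14][10] = 5 confirms this is the maximum.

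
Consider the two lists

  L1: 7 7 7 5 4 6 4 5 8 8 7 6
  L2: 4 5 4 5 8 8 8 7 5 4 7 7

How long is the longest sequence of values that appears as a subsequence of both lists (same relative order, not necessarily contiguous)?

Taking 5 at L1[4]=L2[2]; then 4 at L1[7]=L2[3]; then 5 at L1[8]=L2[4]; then 8 at L1[9]=L2[6]; then 8 at L1[10]=L2[7]; then 7 at L1[11]=L2[12] gives a common subsequence of length 6. dp[12][12] = 6 confirms this is the maximum.

6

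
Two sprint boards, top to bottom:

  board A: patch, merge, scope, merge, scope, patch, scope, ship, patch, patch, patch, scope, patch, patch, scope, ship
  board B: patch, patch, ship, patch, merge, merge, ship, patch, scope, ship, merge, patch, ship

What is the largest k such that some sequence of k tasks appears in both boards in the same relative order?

8

Pick patch at board A[1]=board B[4] → merge at board A[2]=board B[5] → merge at board A[4]=board B[6] → patch at board A[6]=board B[8] → scope at board A[7]=board B[9] → ship at board A[8]=board B[10] → patch at board A[14]=board B[12] → ship at board A[16]=board B[13]; all 8 tasks appear in both, in order. Since dp[16][13] = 8, nothing longer is possible.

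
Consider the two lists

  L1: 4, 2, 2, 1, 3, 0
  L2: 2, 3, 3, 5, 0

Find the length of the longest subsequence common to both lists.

3

Let dp[i][j] be the LCS length of the first i values of L1 and the first j values of L2. dp[i][j] = dp[i-1][j-1]+1 when the i-th and j-th values match, else max(dp[i-1][j], dp[i][j-1]).
    ·  2  3  3  5  0
 ·  0  0  0  0  0  0
 4  0  0  0  0  0  0
 2  0  1  1  1  1  1
 2  0  1  1  1  1  1
 1  0  1  1  1  1  1
 3  0  1  2  2  2  2
 0  0  1  2  2  2  3
dp[6][5] = 3. One LCS (by backtracking along matches): 2, 3, 0.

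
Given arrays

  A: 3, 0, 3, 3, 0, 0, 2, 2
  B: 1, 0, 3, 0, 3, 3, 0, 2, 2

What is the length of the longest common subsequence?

Let dp[i][j] be the LCS length of the first i values of A and the first j values of B. dp[i][j] = dp[i-1][j-1]+1 when the i-th and j-th values match, else max(dp[i-1][j], dp[i][j-1]).
    ·  1  0  3  0  3  3  0  2  2
 ·  0  0  0  0  0  0  0  0  0  0
 3  0  0  0  1  1  1  1  1  1  1
 0  0  0  1  1  2  2  2  2  2  2
 3  0  0  1  2  2  3  3  3  3  3
 3  0  0  1  2  2  3  4  4  4  4
 0  0  0  1  2  3  3  4  5  5  5
 0  0  0  1  2  3  3  4  5  5  5
 2  0  0  1  2  3  3  4  5  6  6
 2  0  0  1  2  3  3  4  5  6  7
dp[8][9] = 7. One LCS (by backtracking along matches): 3, 0, 3, 3, 0, 2, 2.

7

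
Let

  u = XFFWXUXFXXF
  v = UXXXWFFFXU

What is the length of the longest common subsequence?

5

Let dp[i][j] be the LCS length of the first i characters of u and the first j characters of v. dp[i][j] = dp[i-1][j-1]+1 when the i-th and j-th characters match, else max(dp[i-1][j], dp[i][j-1]).
    ·  U  X  X  X  W  F  F  F  X  U
 ·  0  0  0  0  0  0  0  0  0  0  0
 X  0  0  1  1  1  1  1  1  1  1  1
 F  0  0  1  1  1  1  2  2  2  2  2
 F  0  0  1  1  1  1  2  3  3  3  3
 W  0  0  1  1  1  2  2  3  3  3  3
 X  0  0  1  2  2  2  2  3  3  4  4
 U  0  1  1  2  2  2  2  3  3  4  5
 X  0  1  2  2  3  3  3  3  3  4  5
 F  0  1  2  2  3  3  4  4  4  4  5
 X  0  1  2  3  3  3  4  4  4  5  5
 X  0  1  2  3  4  4  4  4  4  5  5
 F  0  1  2  3  4  4  5  5  5  5  5
dp[11][10] = 5. One LCS (by backtracking along matches): XFFXU.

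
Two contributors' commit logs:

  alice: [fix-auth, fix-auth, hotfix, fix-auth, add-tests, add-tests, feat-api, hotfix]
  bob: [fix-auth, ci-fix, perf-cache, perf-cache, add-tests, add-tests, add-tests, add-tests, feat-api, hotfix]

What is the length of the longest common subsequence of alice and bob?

One common subsequence of length 5: fix-auth (alice #1, bob #1), then add-tests (alice #5, bob #7), then add-tests (alice #6, bob #8), then feat-api (alice #7, bob #9), then hotfix (alice #8, bob #10), and the DP table's final entry dp[8][10] is also 5, so no common subsequence is longer.

5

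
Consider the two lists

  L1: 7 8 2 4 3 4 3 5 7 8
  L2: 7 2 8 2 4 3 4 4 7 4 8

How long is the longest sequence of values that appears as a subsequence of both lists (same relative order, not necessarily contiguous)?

Taking 7 [1,1] → 8 [2,3] → 2 [3,4] → 4 [4,5] → 3 [5,6] → 4 [6,8] → 7 [9,9] → 8 [10,11] gives a common subsequence of length 8. Since dp[10][11] = 8, nothing longer is possible.

8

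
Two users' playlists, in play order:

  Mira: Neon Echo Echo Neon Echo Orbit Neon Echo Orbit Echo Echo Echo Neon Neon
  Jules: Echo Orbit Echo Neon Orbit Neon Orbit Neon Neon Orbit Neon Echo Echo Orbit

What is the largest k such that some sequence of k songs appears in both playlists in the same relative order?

8

Taking Echo [2,1], Echo [3,3], Neon [4,6], Orbit [6,7], Neon [7,9], Orbit [9,10], Echo [10,12], Echo [11,13] gives a common subsequence of length 8. The LCS DP gives dp[14][14] = 8, so this is optimal.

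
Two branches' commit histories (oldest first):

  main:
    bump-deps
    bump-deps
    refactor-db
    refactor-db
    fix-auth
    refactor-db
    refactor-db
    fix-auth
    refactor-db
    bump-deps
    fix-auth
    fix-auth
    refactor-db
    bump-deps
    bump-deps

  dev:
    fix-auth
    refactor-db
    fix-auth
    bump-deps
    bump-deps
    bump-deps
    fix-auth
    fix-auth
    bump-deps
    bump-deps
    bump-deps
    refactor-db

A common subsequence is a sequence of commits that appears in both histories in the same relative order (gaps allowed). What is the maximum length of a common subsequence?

One common subsequence of length 8: fix-auth at main[5]=dev[1] → refactor-db at main[7]=dev[2] → fix-auth at main[8]=dev[3] → bump-deps at main[10]=dev[6] → fix-auth at main[11]=dev[7] → fix-auth at main[12]=dev[8] → bump-deps at main[14]=dev[10] → bump-deps at main[15]=dev[11], and the DP table's final entry dp[15][12] is also 8, so no common subsequence is longer.

8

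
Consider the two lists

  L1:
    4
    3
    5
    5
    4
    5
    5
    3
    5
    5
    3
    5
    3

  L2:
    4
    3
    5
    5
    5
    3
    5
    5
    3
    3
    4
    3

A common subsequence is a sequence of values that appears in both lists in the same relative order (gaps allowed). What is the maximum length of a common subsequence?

Pick 4 (L1 #1, L2 #1), 3 (L1 #2, L2 #2), 5 (L1 #4, L2 #3), 5 (L1 #6, L2 #4), 5 (L1 #7, L2 #5), 3 (L1 #8, L2 #6), 5 (L1 #9, L2 #7), 5 (L1 #10, L2 #8), 3 (L1 #11, L2 #10), 3 (L1 #13, L2 #12); all 10 values appear in both, in order, and the DP table's final entry dp[13][12] is also 10, so no common subsequence is longer.

10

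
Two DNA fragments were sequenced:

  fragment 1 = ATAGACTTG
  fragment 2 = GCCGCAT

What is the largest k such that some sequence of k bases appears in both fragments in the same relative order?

One common subsequence of length 3: G [4,4]; then A [5,6]; then T [8,7]. Since dp[9][7] = 3, nothing longer is possible.

3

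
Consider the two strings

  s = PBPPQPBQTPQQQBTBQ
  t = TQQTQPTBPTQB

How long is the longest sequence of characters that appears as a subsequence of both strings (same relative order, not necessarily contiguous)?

Match Q (s #5, t #2), Q (s #8, t #3), T (s #9, t #4), P (s #10, t #6), B (s #14, t #8), T (s #15, t #10), B (s #16, t #12) — 7 characters in the same relative order in both. Since dp[17][12] = 7, nothing longer is possible.

7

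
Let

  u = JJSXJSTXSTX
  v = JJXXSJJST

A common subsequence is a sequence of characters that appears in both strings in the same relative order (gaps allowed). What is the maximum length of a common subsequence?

Match J at u[1]=v[1]; then J at u[2]=v[2]; then S at u[3]=v[5]; then J at u[5]=v[7]; then S at u[9]=v[8]; then T at u[10]=v[9] — 6 characters in the same relative order in both, and the DP table's final entry dp[11][9] is also 6, so no common subsequence is longer.

6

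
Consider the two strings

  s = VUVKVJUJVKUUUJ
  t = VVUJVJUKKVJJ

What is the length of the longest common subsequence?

7

Taking V (s #1, t #2), then U (s #2, t #3), then V (s #3, t #5), then K (s #4, t #9), then V (s #5, t #10), then J (s #8, t #11), then J (s #14, t #12) gives a common subsequence of length 7. dp[14][12] = 7 confirms this is the maximum.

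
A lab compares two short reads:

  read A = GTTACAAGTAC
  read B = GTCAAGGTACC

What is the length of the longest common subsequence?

Let dp[i][j] be the LCS length of the first i bases of read A and the first j bases of read B. dp[i][j] = dp[i-1][j-1]+1 when the i-th and j-th bases match, else max(dp[i-1][j], dp[i][j-1]).
    ·  G  T  C  A  A  G  G  T  A  C  C
 ·  0  0  0  0  0  0  0  0  0  0  0  0
 G  0  1  1  1  1  1  1  1  1  1  1  1
 T  0  1  2  2  2  2  2  2  2  2  2  2
 T  0  1  2  2  2  2  2  2  3  3  3  3
 A  0  1  2  2  3  3  3  3  3  4  4  4
 C  0  1  2  3  3  3  3  3  3  4  5  5
 A  0  1  2  3  4  4  4  4  4  4  5  5
 A  0  1  2  3  4  5  5  5  5  5  5  5
 G  0  1  2  3  4  5  6  6  6  6  6  6
 T  0  1  2  3  4  5  6  6  7  7  7  7
 A  0  1  2  3  4  5  6  6  7  8  8  8
 C  0  1  2  3  4  5  6  6  7  8  9  9
dp[11][11] = 9. One LCS (by backtracking along matches): GTCAAGTAC.

9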